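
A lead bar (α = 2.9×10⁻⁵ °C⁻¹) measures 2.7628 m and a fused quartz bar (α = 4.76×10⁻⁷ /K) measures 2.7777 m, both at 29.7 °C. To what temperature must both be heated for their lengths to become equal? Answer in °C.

T = 218.8 °C

Equal length when α₁L₁ΔT − α₂L₂ΔT = L₂ − L₁ = 1.49×10⁻² m
α₁L₁ = 8.01212×10⁻⁵, α₂L₂ = 1.3221852×10⁻⁶ → Δ(αL) = 7.87990148×10⁻⁵ m/K
ΔT = 1.49×10⁻² / 7.87990148×10⁻⁵ = 189.089 K, so T = 29.7 + 189.089 = 218.789 °C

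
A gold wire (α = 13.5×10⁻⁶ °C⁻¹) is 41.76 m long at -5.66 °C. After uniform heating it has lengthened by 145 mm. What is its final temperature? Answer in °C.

T = 252 °C

ΔL = αL₀ΔT ⇒ ΔT = ΔL / (αL₀)
ΔT = 145×10⁻³ m / (13.5×10⁻⁶ × 41.76 m) = 257.20 K
T = -5.66 + 257.20 = 251.54 °C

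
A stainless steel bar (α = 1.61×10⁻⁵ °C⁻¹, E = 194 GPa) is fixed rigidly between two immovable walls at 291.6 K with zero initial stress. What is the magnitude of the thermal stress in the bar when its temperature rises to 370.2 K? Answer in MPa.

Fully constrained: the free strain ε = αΔT is blocked, so σ = Eε = EαΔT.
|ΔT| = 78.6 K
σ = 194×10⁹ × 1.61×10⁻⁵ × 78.6 = 2.45×10⁸ Pa

σ = 245 MPa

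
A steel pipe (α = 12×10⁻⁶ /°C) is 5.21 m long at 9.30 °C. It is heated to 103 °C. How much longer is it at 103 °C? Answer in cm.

ΔL = 0.586 cm

|ΔT| = |103 − 9.30| = 93.70 K
ΔL = αL₀ΔT = (12×10⁻⁶)(5.21)(93.70) = 5.86×10⁻³ m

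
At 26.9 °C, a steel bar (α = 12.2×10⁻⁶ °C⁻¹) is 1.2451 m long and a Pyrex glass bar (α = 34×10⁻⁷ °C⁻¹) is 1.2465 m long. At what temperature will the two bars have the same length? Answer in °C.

T = 154.7 °C

L₁(1 + α₁ΔT) = L₂(1 + α₂ΔT) ⇒ ΔT = (L₂ − L₁)/(α₁L₁ − α₂L₂)
L₂ − L₁ = 1.2465 − 1.2451 = 1.40×10⁻³ m
α₁L₁ − α₂L₂ = 12.2×10⁻⁶×1.2451 − 34×10⁻⁷×1.2465 = 1.095212×10⁻⁵ m/K
ΔT = 1.40×10⁻³ / 1.095212×10⁻⁵ = 127.829 K
T = 26.9 + 127.829 = 154.729 °C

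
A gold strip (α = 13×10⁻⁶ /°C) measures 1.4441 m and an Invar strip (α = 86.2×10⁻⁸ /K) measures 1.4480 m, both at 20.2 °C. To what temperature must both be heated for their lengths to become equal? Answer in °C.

T = 242.7 °C

Equal length when α₁L₁ΔT − α₂L₂ΔT = L₂ − L₁ = 3.90×10⁻³ m
α₁L₁ = 1.87733×10⁻⁵, α₂L₂ = 1.248176×10⁻⁶ → Δ(αL) = 1.7525124×10⁻⁵ m/K
ΔT = 3.90×10⁻³ / 1.7525124×10⁻⁵ = 222.538 K, so T = 20.2 + 222.538 = 242.738 °C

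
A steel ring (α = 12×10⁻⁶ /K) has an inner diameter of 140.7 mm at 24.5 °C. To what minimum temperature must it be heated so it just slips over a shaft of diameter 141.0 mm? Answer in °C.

Required Δd = 141.0 − 140.7 = 0.3 mm
Δd = αd₀ΔT ⇒ ΔT = Δd/(αd₀) = 0.3 / (12×10⁻⁶ × 140.7) = 177.68 K
T_min = 24.5 + 177.68 = 202.18 °C

T = 202 °C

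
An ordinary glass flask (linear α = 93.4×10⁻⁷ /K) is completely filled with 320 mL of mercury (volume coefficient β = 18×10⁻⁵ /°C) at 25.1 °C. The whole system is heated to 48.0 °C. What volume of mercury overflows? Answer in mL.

1.11 mL

The flask also expands: β_container ≈ 3α = 2.802×10⁻⁵ /K
Net overflow = V₀(β_liq − 3α_cont)ΔT
β − 3α = 1.80×10⁻⁴ − 2.802×10⁻⁵ = 1.5198×10⁻⁴ /K; ΔT = 22.9 K
ΔV = 320 × 1.5198×10⁻⁴ × 22.9 = 1.11 mL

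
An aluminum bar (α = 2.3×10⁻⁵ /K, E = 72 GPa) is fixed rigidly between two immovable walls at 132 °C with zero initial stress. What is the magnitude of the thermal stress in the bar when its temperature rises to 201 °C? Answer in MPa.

Fully constrained: the free strain ε = αΔT is blocked, so σ = Eε = EαΔT.
|ΔT| = 69 K
σ = 72.0×10⁹ × 2.3×10⁻⁵ × 69 = 1.14×10⁸ Pa

σ = 114 MPa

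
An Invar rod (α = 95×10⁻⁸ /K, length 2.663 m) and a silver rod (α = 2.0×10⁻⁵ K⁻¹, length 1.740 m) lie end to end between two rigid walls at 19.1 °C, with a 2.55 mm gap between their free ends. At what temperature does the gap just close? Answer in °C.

α₁L₁ = 2.52985×10⁻⁶ m/K, α₂L₂ = 3.480×10⁻⁵ m/K → total 3.732985×10⁻⁵ m/K
ΔT = g/(α₁L₁+α₂L₂) = 2.55×10⁻³ / 3.732985×10⁻⁵ = 68.310 K
T = 19.1 + 68.310 = 87.410 °C

T = 87.4 °C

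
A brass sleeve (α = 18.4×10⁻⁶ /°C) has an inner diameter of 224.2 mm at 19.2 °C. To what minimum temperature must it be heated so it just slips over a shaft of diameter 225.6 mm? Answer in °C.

T = 359 °C

Required Δd = 225.6 − 224.2 = 1.4 mm
Δd = αd₀ΔT ⇒ ΔT = Δd/(αd₀) = 1.4 / (18.4×10⁻⁶ × 224.2) = 339.37 K
T_min = 19.2 + 339.37 = 358.57 °C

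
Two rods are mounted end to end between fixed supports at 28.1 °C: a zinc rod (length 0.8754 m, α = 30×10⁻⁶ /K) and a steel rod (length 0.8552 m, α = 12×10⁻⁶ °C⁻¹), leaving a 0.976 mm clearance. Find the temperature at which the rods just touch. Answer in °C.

Gap closes when ΔL₁ + ΔL₂ = 0.976 mm = 9.76×10⁻⁴ m
(α₁L₁ + α₂L₂)ΔT = g
α₁L₁ + α₂L₂ = 30×10⁻⁶×0.8754 + 12×10⁻⁶×0.8552 = 3.65244×10⁻⁵ m/K
ΔT = 9.76×10⁻⁴ / 3.65244×10⁻⁵ = 26.722 K
T = 28.1 + 26.722 = 54.822 °C

T = 54.8 °C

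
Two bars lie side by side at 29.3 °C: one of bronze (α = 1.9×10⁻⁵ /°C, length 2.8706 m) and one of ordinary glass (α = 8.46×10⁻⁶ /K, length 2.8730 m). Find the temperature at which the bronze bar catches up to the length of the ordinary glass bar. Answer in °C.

L₁(1 + α₁ΔT) = L₂(1 + α₂ΔT) ⇒ ΔT = (L₂ − L₁)/(α₁L₁ − α₂L₂)
L₂ − L₁ = 2.8730 − 2.8706 = 2.40×10⁻³ m
α₁L₁ − α₂L₂ = 1.9×10⁻⁵×2.8706 − 8.46×10⁻⁶×2.8730 = 3.023582×10⁻⁵ m/K
ΔT = 2.40×10⁻³ / 3.023582×10⁻⁵ = 79.376 K
T = 29.3 + 79.376 = 108.676 °C

T = 108.7 °C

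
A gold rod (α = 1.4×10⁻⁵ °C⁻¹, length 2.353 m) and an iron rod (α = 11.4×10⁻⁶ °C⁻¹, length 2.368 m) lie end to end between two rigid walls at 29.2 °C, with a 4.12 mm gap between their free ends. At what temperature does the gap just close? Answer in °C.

T = 97.9 °C

α₁L₁ = 3.2942×10⁻⁵ m/K, α₂L₂ = 2.69952×10⁻⁵ m/K → total 5.99372×10⁻⁵ m/K
ΔT = g/(α₁L₁+α₂L₂) = 4.12×10⁻³ / 5.99372×10⁻⁵ = 68.739 K
T = 29.2 + 68.739 = 97.939 °C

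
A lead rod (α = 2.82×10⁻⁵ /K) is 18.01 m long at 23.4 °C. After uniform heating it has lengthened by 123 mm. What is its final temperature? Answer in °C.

ΔL = αL₀ΔT ⇒ ΔT = ΔL / (αL₀)
ΔT = 123×10⁻³ m / (2.82×10⁻⁵ × 18.01 m) = 242.18 K
T = 23.4 + 242.18 = 265.58 °C

T = 266 °C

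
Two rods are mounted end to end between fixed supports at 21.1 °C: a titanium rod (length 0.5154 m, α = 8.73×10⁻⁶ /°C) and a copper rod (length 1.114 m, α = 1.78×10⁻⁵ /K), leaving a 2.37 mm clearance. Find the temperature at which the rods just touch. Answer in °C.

α₁L₁ = 4.499442×10⁻⁶ m/K, α₂L₂ = 1.98292×10⁻⁵ m/K → total 2.4328642×10⁻⁵ m/K
ΔT = g/(α₁L₁+α₂L₂) = 2.37×10⁻³ / 2.4328642×10⁻⁵ = 97.42 K
T = 21.1 + 97.42 = 118.52 °C

T = 119 °C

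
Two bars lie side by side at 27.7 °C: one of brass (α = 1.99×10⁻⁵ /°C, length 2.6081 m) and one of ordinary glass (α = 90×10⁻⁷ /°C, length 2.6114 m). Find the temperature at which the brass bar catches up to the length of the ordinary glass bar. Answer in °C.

L₁(1 + α₁ΔT) = L₂(1 + α₂ΔT) ⇒ ΔT = (L₂ − L₁)/(α₁L₁ − α₂L₂)
L₂ − L₁ = 2.6114 − 2.6081 = 3.30×10⁻³ m
α₁L₁ − α₂L₂ = 1.99×10⁻⁵×2.6081 − 90×10⁻⁷×2.6114 = 2.839859×10⁻⁵ m/K
ΔT = 3.30×10⁻³ / 2.839859×10⁻⁵ = 116.203 K
T = 27.7 + 116.203 = 143.903 °C

T = 143.9 °C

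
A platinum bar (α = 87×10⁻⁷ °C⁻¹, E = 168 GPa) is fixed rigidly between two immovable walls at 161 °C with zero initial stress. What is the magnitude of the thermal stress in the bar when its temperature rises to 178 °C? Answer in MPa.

Fully constrained: the free strain ε = αΔT is blocked, so σ = Eε = EαΔT.
|ΔT| = 17 K
σ = 168×10⁹ × 87×10⁻⁷ × 17 = 2.48×10⁷ Pa

σ = 24.8 MPa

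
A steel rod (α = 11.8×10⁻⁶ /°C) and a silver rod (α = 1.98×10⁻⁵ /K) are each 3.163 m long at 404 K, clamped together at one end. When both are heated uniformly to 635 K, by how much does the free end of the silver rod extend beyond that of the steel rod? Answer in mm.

ΔT = 231 K
steel: ΔL = 11.8×10⁻⁶ × 3.163 m × 231 = 8.6217×10⁻³ m = 8.6217 mm
silver: ΔL = 1.98×10⁻⁵ × 3.163 m × 231 = 1.4467×10⁻² m = 14.467 mm
difference = 14.467 − 8.6217 = 5.8453 mm

5.85 mm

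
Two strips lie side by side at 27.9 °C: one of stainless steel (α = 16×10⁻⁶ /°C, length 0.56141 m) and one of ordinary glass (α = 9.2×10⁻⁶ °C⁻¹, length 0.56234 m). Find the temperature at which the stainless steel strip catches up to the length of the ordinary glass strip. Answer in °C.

L₁(1 + α₁ΔT) = L₂(1 + α₂ΔT) ⇒ ΔT = (L₂ − L₁)/(α₁L₁ − α₂L₂)
L₂ − L₁ = 0.56234 − 0.56141 = 9.30×10⁻⁴ m
α₁L₁ − α₂L₂ = 16×10⁻⁶×0.56141 − 9.2×10⁻⁶×0.56234 = 3.809032×10⁻⁶ m/K
ΔT = 9.30×10⁻⁴ / 3.809032×10⁻⁶ = 244.157 K
T = 27.9 + 244.157 = 272.057 °C

T = 272.1 °C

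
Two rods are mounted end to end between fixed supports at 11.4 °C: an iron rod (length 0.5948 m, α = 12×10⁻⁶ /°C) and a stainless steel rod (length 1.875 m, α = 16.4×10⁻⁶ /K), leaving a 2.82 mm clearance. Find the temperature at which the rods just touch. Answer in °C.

Gap closes when ΔL₁ + ΔL₂ = 2.82 mm = 2.82×10⁻³ m
(α₁L₁ + α₂L₂)ΔT = g
α₁L₁ + α₂L₂ = 12×10⁻⁶×0.5948 + 16.4×10⁻⁶×1.875 = 3.78876×10⁻⁵ m/K
ΔT = 2.82×10⁻³ / 3.78876×10⁻⁵ = 74.431 K
T = 11.4 + 74.431 = 85.831 °C

T = 85.8 °C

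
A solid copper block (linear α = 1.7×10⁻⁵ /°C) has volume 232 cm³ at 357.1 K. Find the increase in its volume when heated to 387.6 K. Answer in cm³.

Isotropic solid: β ≈ 3α = 5.1×10⁻⁵ /K; ΔT = 30.5 K
ΔV = 3αV₀ΔT = 3(1.7×10⁻⁵)(232)(30.5) = 0.361 cm³

ΔV = 0.361 cm³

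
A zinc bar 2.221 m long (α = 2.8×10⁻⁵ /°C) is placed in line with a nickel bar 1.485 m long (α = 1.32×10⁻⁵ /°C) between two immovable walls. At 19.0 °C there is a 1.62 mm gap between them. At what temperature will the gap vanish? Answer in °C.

T = 38.8 °C

Gap closes when ΔL₁ + ΔL₂ = 1.62 mm = 1.62×10⁻³ m
(α₁L₁ + α₂L₂)ΔT = g
α₁L₁ + α₂L₂ = 2.8×10⁻⁵×2.221 + 1.32×10⁻⁵×1.485 = 8.179×10⁻⁵ m/K
ΔT = 1.62×10⁻³ / 8.179×10⁻⁵ = 19.807 K
T = 19.0 + 19.807 = 38.807 °C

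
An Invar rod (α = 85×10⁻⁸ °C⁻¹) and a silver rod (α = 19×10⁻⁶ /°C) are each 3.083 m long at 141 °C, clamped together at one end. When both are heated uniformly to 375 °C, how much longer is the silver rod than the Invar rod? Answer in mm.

13.1 mm

ΔT = 234 K
Invar: ΔL = 85×10⁻⁸ × 3.083 m × 234 = 6.1321×10⁻⁴ m = 0.61321 mm
silver: ΔL = 19×10⁻⁶ × 3.083 m × 234 = 1.3707×10⁻² m = 13.707 mm
difference = 13.707 − 0.61321 = 13.09379 mm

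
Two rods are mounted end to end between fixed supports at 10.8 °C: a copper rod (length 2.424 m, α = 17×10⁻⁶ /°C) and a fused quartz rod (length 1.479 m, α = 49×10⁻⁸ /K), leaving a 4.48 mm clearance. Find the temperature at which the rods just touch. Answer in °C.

T = 118 °C

Gap closes when ΔL₁ + ΔL₂ = 4.48 mm = 4.48×10⁻³ m
(α₁L₁ + α₂L₂)ΔT = g
α₁L₁ + α₂L₂ = 17×10⁻⁶×2.424 + 49×10⁻⁸×1.479 = 4.193271×10⁻⁵ m/K
ΔT = 4.48×10⁻³ / 4.193271×10⁻⁵ = 106.84 K
T = 10.8 + 106.84 = 117.64 °C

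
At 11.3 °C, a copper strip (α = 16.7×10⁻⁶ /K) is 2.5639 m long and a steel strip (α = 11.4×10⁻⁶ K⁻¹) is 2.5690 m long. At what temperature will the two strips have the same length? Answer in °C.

T = 388.2 °C

Equal length when α₁L₁ΔT − α₂L₂ΔT = L₂ − L₁ = 5.10×10⁻³ m
α₁L₁ = 4.281713×10⁻⁵, α₂L₂ = 2.92866×10⁻⁵ → Δ(αL) = 1.353053×10⁻⁵ m/K
ΔT = 5.10×10⁻³ / 1.353053×10⁻⁵ = 376.925 K, so T = 11.3 + 376.925 = 388.225 °C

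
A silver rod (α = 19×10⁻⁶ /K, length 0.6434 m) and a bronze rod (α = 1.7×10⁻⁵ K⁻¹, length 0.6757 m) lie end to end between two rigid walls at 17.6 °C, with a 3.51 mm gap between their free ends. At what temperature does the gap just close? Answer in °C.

Gap closes when ΔL₁ + ΔL₂ = 3.51 mm = 3.51×10⁻³ m
(α₁L₁ + α₂L₂)ΔT = g
α₁L₁ + α₂L₂ = 19×10⁻⁶×0.6434 + 1.7×10⁻⁵×0.6757 = 2.37115×10⁻⁵ m/K
ΔT = 3.51×10⁻³ / 2.37115×10⁻⁵ = 148.03 K
T = 17.6 + 148.03 = 165.63 °C

T = 166 °C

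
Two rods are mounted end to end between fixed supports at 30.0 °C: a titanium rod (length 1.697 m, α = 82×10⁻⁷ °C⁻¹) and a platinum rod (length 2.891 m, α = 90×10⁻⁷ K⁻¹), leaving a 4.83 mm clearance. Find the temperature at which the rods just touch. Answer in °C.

Gap closes when ΔL₁ + ΔL₂ = 4.83 mm = 4.83×10⁻³ m
(α₁L₁ + α₂L₂)ΔT = g
α₁L₁ + α₂L₂ = 82×10⁻⁷×1.697 + 90×10⁻⁷×2.891 = 3.99344×10⁻⁵ m/K
ΔT = 4.83×10⁻³ / 3.99344×10⁻⁵ = 120.95 K
T = 30.0 + 120.95 = 150.95 °C

T = 151 °C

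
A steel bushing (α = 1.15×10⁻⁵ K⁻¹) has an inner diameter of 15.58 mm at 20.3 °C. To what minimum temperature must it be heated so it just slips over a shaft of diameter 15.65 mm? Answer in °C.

T = 411 °C

Required Δd = 15.65 − 15.58 = 0.07 mm
Δd = αd₀ΔT ⇒ ΔT = Δd/(αd₀) = 0.07 / (1.15×10⁻⁵ × 15.58) = 390.69 K
T_min = 20.3 + 390.69 = 410.99 °C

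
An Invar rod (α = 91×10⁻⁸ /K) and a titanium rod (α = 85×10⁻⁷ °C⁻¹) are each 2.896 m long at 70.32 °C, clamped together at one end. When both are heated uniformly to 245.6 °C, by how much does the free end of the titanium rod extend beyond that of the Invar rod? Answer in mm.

3.85 mm

ΔT = 175.28 K
Invar: ΔL = 91×10⁻⁸ × 2.896 m × 175.28 = 4.6193×10⁻⁴ m = 0.46193 mm
titanium: ΔL = 85×10⁻⁷ × 2.896 m × 175.28 = 4.3147×10⁻³ m = 4.3147 mm
difference = 4.3147 − 0.46193 = 3.85277 mm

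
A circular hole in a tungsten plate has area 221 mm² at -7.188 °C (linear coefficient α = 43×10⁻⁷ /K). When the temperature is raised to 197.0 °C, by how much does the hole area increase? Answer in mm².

ΔA = 0.388 mm²

Area coefficient ≈ 2α; |ΔT| = 204.188 K
ΔA = 2αA₀ΔT = 2(43×10⁻⁷)(221)(204.188) = 0.388 mm²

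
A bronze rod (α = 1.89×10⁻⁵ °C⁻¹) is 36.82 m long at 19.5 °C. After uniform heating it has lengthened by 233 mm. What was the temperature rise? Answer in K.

ΔL = αL₀ΔT ⇒ ΔT = ΔL / (αL₀)
ΔT = 233×10⁻³ m / (1.89×10⁻⁵ × 36.82 m) = 334.82 K

ΔT = 335 K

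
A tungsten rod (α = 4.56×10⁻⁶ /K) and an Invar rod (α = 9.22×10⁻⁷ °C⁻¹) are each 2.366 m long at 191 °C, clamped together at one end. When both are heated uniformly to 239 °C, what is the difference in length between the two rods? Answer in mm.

ΔT = 48 K
tungsten: ΔL = 4.56×10⁻⁶ × 2.366 m × 48 = 5.1787×10⁻⁴ m = 0.51787 mm
Invar: ΔL = 9.22×10⁻⁷ × 2.366 m × 48 = 1.0471×10⁻⁴ m = 0.10471 mm
difference = 0.51787 − 0.10471 = 0.41316 mm

0.413 mm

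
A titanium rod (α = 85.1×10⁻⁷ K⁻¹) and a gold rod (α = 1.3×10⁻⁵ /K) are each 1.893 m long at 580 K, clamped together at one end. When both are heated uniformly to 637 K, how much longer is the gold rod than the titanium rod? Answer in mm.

0.484 mm

ΔT = 57 K
titanium: ΔL = 85.1×10⁻⁷ × 1.893 m × 57 = 9.1824×10⁻⁴ m = 0.91824 mm
gold: ΔL = 1.3×10⁻⁵ × 1.893 m × 57 = 1.4027×10⁻³ m = 1.4027 mm
difference = 1.4027 − 0.91824 = 0.48446 mm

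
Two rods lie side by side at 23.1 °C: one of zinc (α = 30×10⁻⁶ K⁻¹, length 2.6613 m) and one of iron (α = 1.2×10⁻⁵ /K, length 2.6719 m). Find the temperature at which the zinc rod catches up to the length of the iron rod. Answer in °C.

T = 245.0 °C

L₁(1 + α₁ΔT) = L₂(1 + α₂ΔT) ⇒ ΔT = (L₂ − L₁)/(α₁L₁ − α₂L₂)
L₂ − L₁ = 2.6719 − 2.6613 = 1.06×10⁻² m
α₁L₁ − α₂L₂ = 30×10⁻⁶×2.6613 − 1.2×10⁻⁵×2.6719 = 4.77762×10⁻⁵ m/K
ΔT = 1.06×10⁻² / 4.77762×10⁻⁵ = 221.868 K
T = 23.1 + 221.868 = 244.968 °C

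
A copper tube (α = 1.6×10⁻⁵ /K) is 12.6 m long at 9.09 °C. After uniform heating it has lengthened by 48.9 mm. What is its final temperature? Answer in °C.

ΔL = αL₀ΔT ⇒ ΔT = ΔL / (αL₀)
ΔT = 48.9×10⁻³ m / (1.6×10⁻⁵ × 12.6 m) = 242.56 K
T = 9.09 + 242.56 = 251.65 °C

T = 252 °C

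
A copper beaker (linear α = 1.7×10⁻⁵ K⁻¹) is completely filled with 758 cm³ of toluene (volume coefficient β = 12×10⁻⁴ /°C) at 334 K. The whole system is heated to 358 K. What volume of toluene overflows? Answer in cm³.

The beaker also expands: β_container ≈ 3α = 5.1×10⁻⁵ /K
Net overflow = V₀(β_liq − 3α_cont)ΔT
β − 3α = 1.20×10⁻³ − 5.1×10⁻⁵ = 1.149×10⁻³ /K; ΔT = 24 K
ΔV = 758 × 1.149×10⁻³ × 24 = 20.9 cm³

20.9 cm³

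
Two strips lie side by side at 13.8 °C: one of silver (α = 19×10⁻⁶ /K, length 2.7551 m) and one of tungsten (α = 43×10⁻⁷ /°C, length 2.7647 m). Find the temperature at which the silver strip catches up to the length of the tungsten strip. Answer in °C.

Equal length when α₁L₁ΔT − α₂L₂ΔT = L₂ − L₁ = 9.60×10⁻³ m
α₁L₁ = 5.23469×10⁻⁵, α₂L₂ = 1.188821×10⁻⁵ → Δ(αL) = 4.045869×10⁻⁵ m/K
ΔT = 9.60×10⁻³ / 4.045869×10⁻⁵ = 237.279 K, so T = 13.8 + 237.279 = 251.079 °C

T = 251.1 °C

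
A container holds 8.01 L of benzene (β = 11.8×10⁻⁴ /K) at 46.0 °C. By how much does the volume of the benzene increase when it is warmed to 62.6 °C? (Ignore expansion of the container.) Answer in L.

ΔV = 0.157 L

|ΔT| = |62.6 − 46.0| = 16.6 K
ΔV = βV₀ΔT = (11.8×10⁻⁴)(8.01)(16.6) = 0.157 L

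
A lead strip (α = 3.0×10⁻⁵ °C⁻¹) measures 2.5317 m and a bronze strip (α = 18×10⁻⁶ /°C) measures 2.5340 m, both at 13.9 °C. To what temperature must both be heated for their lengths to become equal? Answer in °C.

T = 89.71 °C

L₁(1 + α₁ΔT) = L₂(1 + α₂ΔT) ⇒ ΔT = (L₂ − L₁)/(α₁L₁ − α₂L₂)
L₂ − L₁ = 2.5340 − 2.5317 = 2.30×10⁻³ m
α₁L₁ − α₂L₂ = 3.0×10⁻⁵×2.5317 − 18×10⁻⁶×2.5340 = 3.0339×10⁻⁵ m/K
ΔT = 2.30×10⁻³ / 3.0339×10⁻⁵ = 75.8100 K
T = 13.9 + 75.8100 = 89.7100 °C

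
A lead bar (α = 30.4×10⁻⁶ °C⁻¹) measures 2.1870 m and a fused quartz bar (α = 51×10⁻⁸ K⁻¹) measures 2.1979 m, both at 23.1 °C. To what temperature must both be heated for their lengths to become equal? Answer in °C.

T = 189.9 °C

L₁(1 + α₁ΔT) = L₂(1 + α₂ΔT) ⇒ ΔT = (L₂ − L₁)/(α₁L₁ − α₂L₂)
L₂ − L₁ = 2.1979 − 2.1870 = 1.09×10⁻² m
α₁L₁ − α₂L₂ = 30.4×10⁻⁶×2.1870 − 51×10⁻⁸×2.1979 = 6.5363871×10⁻⁵ m/K
ΔT = 1.09×10⁻² / 6.5363871×10⁻⁵ = 166.759 K
T = 23.1 + 166.759 = 189.859 °C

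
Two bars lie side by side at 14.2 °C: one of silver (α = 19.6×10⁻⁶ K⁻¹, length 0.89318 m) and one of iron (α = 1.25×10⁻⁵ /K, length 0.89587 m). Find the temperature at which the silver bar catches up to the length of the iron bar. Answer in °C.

Equal length when α₁L₁ΔT − α₂L₂ΔT = L₂ − L₁ = 2.69×10⁻³ m
α₁L₁ = 1.7506328×10⁻⁵, α₂L₂ = 1.1198375×10⁻⁵ → Δ(αL) = 6.307953×10⁻⁶ m/K
ΔT = 2.69×10⁻³ / 6.307953×10⁻⁶ = 426.446 K, so T = 14.2 + 426.446 = 440.646 °C

T = 440.6 °C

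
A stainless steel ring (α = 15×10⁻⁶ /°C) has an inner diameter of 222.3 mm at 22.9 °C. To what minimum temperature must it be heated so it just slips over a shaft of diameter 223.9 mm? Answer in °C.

Required Δd = 223.9 − 222.3 = 1.6 mm
Δd = αd₀ΔT ⇒ ΔT = Δd/(αd₀) = 1.6 / (15×10⁻⁶ × 222.3) = 479.83 K
T_min = 22.9 + 479.83 = 502.73 °C

T = 503 °C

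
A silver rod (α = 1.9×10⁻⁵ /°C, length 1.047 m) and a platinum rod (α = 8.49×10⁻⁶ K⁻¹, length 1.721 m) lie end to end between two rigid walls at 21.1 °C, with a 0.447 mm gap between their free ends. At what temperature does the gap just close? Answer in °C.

T = 34.1 °C

α₁L₁ = 1.9893×10⁻⁵ m/K, α₂L₂ = 1.461129×10⁻⁵ m/K → total 3.450429×10⁻⁵ m/K
ΔT = g/(α₁L₁+α₂L₂) = 4.47×10⁻⁴ / 3.450429×10⁻⁵ = 12.955 K
T = 21.1 + 12.955 = 34.055 °C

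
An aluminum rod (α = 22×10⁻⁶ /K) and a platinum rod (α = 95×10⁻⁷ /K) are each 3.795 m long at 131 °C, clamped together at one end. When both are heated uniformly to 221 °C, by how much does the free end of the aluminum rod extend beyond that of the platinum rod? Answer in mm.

4.27 mm

ΔT = 90 K
aluminum: ΔL = 22×10⁻⁶ × 3.795 m × 90 = 7.5141×10⁻³ m = 7.5141 mm
platinum: ΔL = 95×10⁻⁷ × 3.795 m × 90 = 3.2447×10⁻³ m = 3.2447 mm
difference = 7.5141 − 3.2447 = 4.2694 mm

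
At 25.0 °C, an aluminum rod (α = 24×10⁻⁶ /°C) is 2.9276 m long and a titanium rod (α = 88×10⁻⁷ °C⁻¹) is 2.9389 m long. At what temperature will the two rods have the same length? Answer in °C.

L₁(1 + α₁ΔT) = L₂(1 + α₂ΔT) ⇒ ΔT = (L₂ − L₁)/(α₁L₁ − α₂L₂)
L₂ − L₁ = 2.9389 − 2.9276 = 1.13×10⁻² m
α₁L₁ − α₂L₂ = 24×10⁻⁶×2.9276 − 88×10⁻⁷×2.9389 = 4.440008×10⁻⁵ m/K
ΔT = 1.13×10⁻² / 4.440008×10⁻⁵ = 254.504 K
T = 25.0 + 254.504 = 279.504 °C

T = 279.5 °C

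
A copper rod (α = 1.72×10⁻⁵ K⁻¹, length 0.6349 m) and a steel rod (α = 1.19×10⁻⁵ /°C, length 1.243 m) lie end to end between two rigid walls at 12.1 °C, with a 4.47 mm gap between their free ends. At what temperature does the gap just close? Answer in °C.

T = 186 °C

α₁L₁ = 1.092028×10⁻⁵ m/K, α₂L₂ = 1.47917×10⁻⁵ m/K → total 2.571198×10⁻⁵ m/K
ΔT = g/(α₁L₁+α₂L₂) = 4.47×10⁻³ / 2.571198×10⁻⁵ = 173.85 K
T = 12.1 + 173.85 = 185.95 °C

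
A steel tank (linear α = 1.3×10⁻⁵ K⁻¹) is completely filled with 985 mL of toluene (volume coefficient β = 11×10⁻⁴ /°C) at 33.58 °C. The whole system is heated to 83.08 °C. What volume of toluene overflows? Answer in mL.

The tank also expands: β_container ≈ 3α = 3.9×10⁻⁵ /K
Net overflow = V₀(β_liq − 3α_cont)ΔT
β − 3α = 1.10×10⁻³ − 3.9×10⁻⁵ = 1.061×10⁻³ /K; ΔT = 49.50 K
ΔV = 985 × 1.061×10⁻³ × 49.50 = 51.7 mL

51.7 mL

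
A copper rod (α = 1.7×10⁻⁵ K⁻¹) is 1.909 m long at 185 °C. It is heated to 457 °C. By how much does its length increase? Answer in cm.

|ΔT| = |457 − 185| = 272 K
ΔL = αL₀ΔT = (1.7×10⁻⁵)(1.909)(272) = 8.83×10⁻³ m

ΔL = 0.883 cm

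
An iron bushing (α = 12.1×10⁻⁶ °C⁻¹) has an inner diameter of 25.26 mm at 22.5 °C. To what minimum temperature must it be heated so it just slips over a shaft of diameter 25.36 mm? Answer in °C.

T = 350 °C

Required Δd = 25.36 − 25.26 = 0.10 mm
Δd = αd₀ΔT ⇒ ΔT = Δd/(αd₀) = 0.10 / (12.1×10⁻⁶ × 25.26) = 327.18 K
T_min = 22.5 + 327.18 = 349.68 °C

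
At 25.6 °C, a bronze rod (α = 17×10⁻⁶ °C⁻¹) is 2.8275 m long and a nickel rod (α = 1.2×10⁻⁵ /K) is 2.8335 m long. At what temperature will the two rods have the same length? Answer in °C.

T = 452.2 °C

Equal length when α₁L₁ΔT − α₂L₂ΔT = L₂ − L₁ = 6.00×10⁻³ m
α₁L₁ = 4.80675×10⁻⁵, α₂L₂ = 3.4002×10⁻⁵ → Δ(αL) = 1.40655×10⁻⁵ m/K
ΔT = 6.00×10⁻³ / 1.40655×10⁻⁵ = 426.576 K, so T = 25.6 + 426.576 = 452.176 °C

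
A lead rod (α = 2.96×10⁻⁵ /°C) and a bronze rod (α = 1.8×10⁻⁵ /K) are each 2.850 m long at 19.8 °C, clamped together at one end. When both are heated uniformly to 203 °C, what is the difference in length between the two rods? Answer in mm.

ΔT = 183.2 K
lead: ΔL = 2.96×10⁻⁵ × 2.850 m × 183.2 = 1.5455×10⁻² m = 15.455 mm
bronze: ΔL = 1.8×10⁻⁵ × 2.850 m × 183.2 = 9.3982×10⁻³ m = 9.3982 mm
difference = 15.455 − 9.3982 = 6.0568 mm

6.06 mm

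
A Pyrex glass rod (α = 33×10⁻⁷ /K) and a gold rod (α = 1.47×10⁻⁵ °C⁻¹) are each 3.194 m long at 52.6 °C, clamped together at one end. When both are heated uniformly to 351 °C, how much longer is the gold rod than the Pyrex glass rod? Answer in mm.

10.9 mm

ΔT = 298.4 K
Pyrex glass: ΔL = 33×10⁻⁷ × 3.194 m × 298.4 = 3.1452×10⁻³ m = 3.1452 mm
gold: ΔL = 1.47×10⁻⁵ × 3.194 m × 298.4 = 1.4010×10⁻² m = 14.010 mm
difference = 14.010 − 3.1452 = 10.8648 mm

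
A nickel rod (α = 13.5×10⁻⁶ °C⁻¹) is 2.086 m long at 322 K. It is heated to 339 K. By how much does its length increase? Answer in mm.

ΔL = 0.479 mm

|ΔT| = |339 − 322| = 17 K
ΔL = αL₀ΔT = (13.5×10⁻⁶)(2.086)(17) = 4.79×10⁻⁴ m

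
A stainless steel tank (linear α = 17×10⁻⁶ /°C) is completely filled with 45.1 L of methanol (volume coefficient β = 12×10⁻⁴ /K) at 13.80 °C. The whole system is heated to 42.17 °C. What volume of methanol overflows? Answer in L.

The tank also expands: β_container ≈ 3α = 5.1×10⁻⁵ /K
Net overflow = V₀(β_liq − 3α_cont)ΔT
β − 3α = 1.20×10⁻³ − 5.1×10⁻⁵ = 1.149×10⁻³ /K; ΔT = 28.37 K
ΔV = 45.1 × 1.149×10⁻³ × 28.37 = 1.47 L

1.47 L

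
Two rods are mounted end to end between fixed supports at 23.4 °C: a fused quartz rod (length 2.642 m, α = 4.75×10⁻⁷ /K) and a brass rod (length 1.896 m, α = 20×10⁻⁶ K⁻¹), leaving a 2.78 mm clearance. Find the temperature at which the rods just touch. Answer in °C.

Gap closes when ΔL₁ + ΔL₂ = 2.78 mm = 2.78×10⁻³ m
(α₁L₁ + α₂L₂)ΔT = g
α₁L₁ + α₂L₂ = 4.75×10⁻⁷×2.642 + 20×10⁻⁶×1.896 = 3.917495×10⁻⁵ m/K
ΔT = 2.78×10⁻³ / 3.917495×10⁻⁵ = 70.964 K
T = 23.4 + 70.964 = 94.364 °C

T = 94.4 °C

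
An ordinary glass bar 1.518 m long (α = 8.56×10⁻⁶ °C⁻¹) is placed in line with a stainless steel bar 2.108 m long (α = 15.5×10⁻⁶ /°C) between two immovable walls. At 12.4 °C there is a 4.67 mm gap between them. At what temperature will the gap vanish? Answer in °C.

T = 115 °C

Gap closes when ΔL₁ + ΔL₂ = 4.67 mm = 4.67×10⁻³ m
(α₁L₁ + α₂L₂)ΔT = g
α₁L₁ + α₂L₂ = 8.56×10⁻⁶×1.518 + 15.5×10⁻⁶×2.108 = 4.566808×10⁻⁵ m/K
ΔT = 4.67×10⁻³ / 4.566808×10⁻⁵ = 102.26 K
T = 12.4 + 102.26 = 114.66 °C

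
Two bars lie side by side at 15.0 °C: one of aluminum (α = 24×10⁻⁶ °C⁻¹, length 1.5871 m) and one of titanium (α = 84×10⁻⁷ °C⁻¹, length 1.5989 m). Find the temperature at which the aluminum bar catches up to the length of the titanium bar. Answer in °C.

Equal length when α₁L₁ΔT − α₂L₂ΔT = L₂ − L₁ = 1.18×10⁻² m
α₁L₁ = 3.80904×10⁻⁵, α₂L₂ = 1.343076×10⁻⁵ → Δ(αL) = 2.465964×10⁻⁵ m/K
ΔT = 1.18×10⁻² / 2.465964×10⁻⁵ = 478.515 K, so T = 15.0 + 478.515 = 493.515 °C

T = 493.5 °C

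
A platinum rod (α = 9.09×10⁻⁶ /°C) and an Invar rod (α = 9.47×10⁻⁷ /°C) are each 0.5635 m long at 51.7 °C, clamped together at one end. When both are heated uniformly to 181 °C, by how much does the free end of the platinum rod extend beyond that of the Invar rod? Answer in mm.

0.593 mm

ΔT = 129.3 K
platinum: ΔL = 9.09×10⁻⁶ × 0.5635 m × 129.3 = 6.6230×10⁻⁴ m = 0.66230 mm
Invar: ΔL = 9.47×10⁻⁷ × 0.5635 m × 129.3 = 6.8999×10⁻⁵ m = 0.068999 mm
difference = 0.66230 − 0.068999 = 0.593301 mm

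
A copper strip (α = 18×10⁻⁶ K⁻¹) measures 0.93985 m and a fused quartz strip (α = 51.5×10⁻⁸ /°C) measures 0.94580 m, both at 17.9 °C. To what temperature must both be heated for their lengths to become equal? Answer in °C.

T = 380.0 °C

Equal length when α₁L₁ΔT − α₂L₂ΔT = L₂ − L₁ = 5.95×10⁻³ m
α₁L₁ = 1.69173×10⁻⁵, α₂L₂ = 4.87087×10⁻⁷ → Δ(αL) = 1.6430213×10⁻⁵ m/K
ΔT = 5.95×10⁻³ / 1.6430213×10⁻⁵ = 362.138 K, so T = 17.9 + 362.138 = 380.038 °C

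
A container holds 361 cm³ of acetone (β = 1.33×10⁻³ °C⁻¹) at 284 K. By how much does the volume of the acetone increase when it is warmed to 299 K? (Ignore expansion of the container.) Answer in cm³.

ΔV = 7.20 cm³

|ΔT| = |299 − 284| = 15 K
ΔV = βV₀ΔT = (1.33×10⁻³)(361)(15) = 7.20 cm³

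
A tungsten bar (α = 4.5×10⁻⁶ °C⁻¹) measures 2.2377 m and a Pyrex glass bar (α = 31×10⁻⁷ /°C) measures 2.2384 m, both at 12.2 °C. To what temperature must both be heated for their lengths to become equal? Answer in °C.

T = 235.8 °C

Equal length when α₁L₁ΔT − α₂L₂ΔT = L₂ − L₁ = 7.00×10⁻⁴ m
α₁L₁ = 1.006965×10⁻⁵, α₂L₂ = 6.93904×10⁻⁶ → Δ(αL) = 3.13061×10⁻⁶ m/K
ΔT = 7.00×10⁻⁴ / 3.13061×10⁻⁶ = 223.599 K, so T = 12.2 + 223.599 = 235.799 °C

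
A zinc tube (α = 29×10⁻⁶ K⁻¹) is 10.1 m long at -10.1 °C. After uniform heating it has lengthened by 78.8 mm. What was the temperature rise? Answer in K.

ΔL = αL₀ΔT ⇒ ΔT = ΔL / (αL₀)
ΔT = 78.8×10⁻³ m / (29×10⁻⁶ × 10.1 m) = 269.03 K

ΔT = 269 K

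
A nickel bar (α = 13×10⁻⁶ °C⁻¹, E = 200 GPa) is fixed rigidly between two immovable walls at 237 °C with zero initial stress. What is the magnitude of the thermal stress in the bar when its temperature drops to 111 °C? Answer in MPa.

σ = 328 MPa

Fully constrained: the free strain ε = αΔT is blocked, so σ = Eε = EαΔT.
|ΔT| = 126 K
σ = 200×10⁹ × 13×10⁻⁶ × 126 = 3.28×10⁸ Pa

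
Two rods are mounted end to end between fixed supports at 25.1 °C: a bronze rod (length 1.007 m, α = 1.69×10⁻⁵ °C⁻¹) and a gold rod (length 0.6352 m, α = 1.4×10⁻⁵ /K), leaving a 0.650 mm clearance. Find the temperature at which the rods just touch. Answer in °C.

T = 50.2 °C

α₁L₁ = 1.70183×10⁻⁵ m/K, α₂L₂ = 8.8928×10⁻⁶ m/K → total 2.59111×10⁻⁵ m/K
ΔT = g/(α₁L₁+α₂L₂) = 6.50×10⁻⁴ / 2.59111×10⁻⁵ = 25.086 K
T = 25.1 + 25.086 = 50.186 °C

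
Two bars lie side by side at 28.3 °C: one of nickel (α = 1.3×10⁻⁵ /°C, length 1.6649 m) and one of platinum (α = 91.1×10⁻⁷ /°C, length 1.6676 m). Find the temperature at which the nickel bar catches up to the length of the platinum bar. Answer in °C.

L₁(1 + α₁ΔT) = L₂(1 + α₂ΔT) ⇒ ΔT = (L₂ − L₁)/(α₁L₁ − α₂L₂)
L₂ − L₁ = 1.6676 − 1.6649 = 2.70×10⁻³ m
α₁L₁ − α₂L₂ = 1.3×10⁻⁵×1.6649 − 91.1×10⁻⁷×1.6676 = 6.451864×10⁻⁶ m/K
ΔT = 2.70×10⁻³ / 6.451864×10⁻⁶ = 418.484 K
T = 28.3 + 418.484 = 446.784 °C

T = 446.8 °C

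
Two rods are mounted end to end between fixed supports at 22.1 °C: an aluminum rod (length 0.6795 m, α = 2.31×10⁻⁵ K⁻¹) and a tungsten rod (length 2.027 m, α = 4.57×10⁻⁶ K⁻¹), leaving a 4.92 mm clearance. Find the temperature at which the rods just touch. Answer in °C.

T = 219 °C

α₁L₁ = 1.569645×10⁻⁵ m/K, α₂L₂ = 9.26339×10⁻⁶ m/K → total 2.495984×10⁻⁵ m/K
ΔT = g/(α₁L₁+α₂L₂) = 4.92×10⁻³ / 2.495984×10⁻⁵ = 197.12 K
T = 22.1 + 197.12 = 219.22 °C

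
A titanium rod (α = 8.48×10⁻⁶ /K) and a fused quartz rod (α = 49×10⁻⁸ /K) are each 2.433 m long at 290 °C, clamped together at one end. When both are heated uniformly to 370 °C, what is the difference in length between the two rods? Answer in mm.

1.56 mm

ΔT = 80 K
titanium: ΔL = 8.48×10⁻⁶ × 2.433 m × 80 = 1.6505×10⁻³ m = 1.6505 mm
fused quartz: ΔL = 49×10⁻⁸ × 2.433 m × 80 = 9.5374×10⁻⁵ m = 0.095374 mm
difference = 1.6505 − 0.095374 = 1.555126 mm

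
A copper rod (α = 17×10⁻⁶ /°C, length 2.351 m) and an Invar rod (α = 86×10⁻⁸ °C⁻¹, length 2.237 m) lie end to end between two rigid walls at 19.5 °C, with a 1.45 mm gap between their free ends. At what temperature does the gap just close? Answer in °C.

T = 54.1 °C

α₁L₁ = 3.9967×10⁻⁵ m/K, α₂L₂ = 1.92382×10⁻⁶ m/K → total 4.189082×10⁻⁵ m/K
ΔT = g/(α₁L₁+α₂L₂) = 1.45×10⁻³ / 4.189082×10⁻⁵ = 34.614 K
T = 19.5 + 34.614 = 54.114 °C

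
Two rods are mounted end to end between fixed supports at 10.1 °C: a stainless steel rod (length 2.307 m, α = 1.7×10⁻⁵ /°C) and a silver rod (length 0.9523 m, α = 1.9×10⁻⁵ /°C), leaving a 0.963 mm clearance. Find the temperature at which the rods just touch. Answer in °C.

T = 26.9 °C

α₁L₁ = 3.9219×10⁻⁵ m/K, α₂L₂ = 1.80937×10⁻⁵ m/K → total 5.73127×10⁻⁵ m/K
ΔT = g/(α₁L₁+α₂L₂) = 9.63×10⁻⁴ / 5.73127×10⁻⁵ = 16.803 K
T = 10.1 + 16.803 = 26.903 °C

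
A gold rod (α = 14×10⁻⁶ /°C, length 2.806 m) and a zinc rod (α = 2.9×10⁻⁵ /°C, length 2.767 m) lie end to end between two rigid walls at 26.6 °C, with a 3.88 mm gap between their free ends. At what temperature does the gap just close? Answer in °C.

Gap closes when ΔL₁ + ΔL₂ = 3.88 mm = 3.88×10⁻³ m
(α₁L₁ + α₂L₂)ΔT = g
α₁L₁ + α₂L₂ = 14×10⁻⁶×2.806 + 2.9×10⁻⁵×2.767 = 1.19527×10⁻⁴ m/K
ΔT = 3.88×10⁻³ / 1.19527×10⁻⁴ = 32.461 K
T = 26.6 + 32.461 = 59.061 °C

T = 59.1 °C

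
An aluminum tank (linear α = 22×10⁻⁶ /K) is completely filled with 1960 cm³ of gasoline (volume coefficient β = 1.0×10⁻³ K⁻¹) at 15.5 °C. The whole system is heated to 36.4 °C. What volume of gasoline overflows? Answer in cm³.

The tank also expands: β_container ≈ 3α = 6.6×10⁻⁵ /K
Net overflow = V₀(β_liq − 3α_cont)ΔT
β − 3α = 1.00×10⁻³ − 6.6×10⁻⁵ = 9.34×10⁻⁴ /K; ΔT = 20.9 K
ΔV = 1960 × 9.34×10⁻⁴ × 20.9 = 38.3 cm³

38.3 cm³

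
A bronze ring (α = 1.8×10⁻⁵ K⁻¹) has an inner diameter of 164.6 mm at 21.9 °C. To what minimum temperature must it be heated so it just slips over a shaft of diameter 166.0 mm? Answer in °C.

T = 494 °C

Required Δd = 166.0 − 164.6 = 1.4 mm
Δd = αd₀ΔT ⇒ ΔT = Δd/(αd₀) = 1.4 / (1.8×10⁻⁵ × 164.6) = 472.53 K
T_min = 21.9 + 472.53 = 494.43 °C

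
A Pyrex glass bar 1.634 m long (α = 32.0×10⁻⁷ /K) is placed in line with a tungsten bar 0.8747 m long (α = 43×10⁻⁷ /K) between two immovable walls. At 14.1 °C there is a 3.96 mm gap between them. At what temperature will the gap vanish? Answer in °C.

Gap closes when ΔL₁ + ΔL₂ = 3.96 mm = 3.96×10⁻³ m
(α₁L₁ + α₂L₂)ΔT = g
α₁L₁ + α₂L₂ = 32.0×10⁻⁷×1.634 + 43×10⁻⁷×0.8747 = 8.99001×10⁻⁶ m/K
ΔT = 3.96×10⁻³ / 8.99001×10⁻⁶ = 440.49 K
T = 14.1 + 440.49 = 454.59 °C

T = 455 °C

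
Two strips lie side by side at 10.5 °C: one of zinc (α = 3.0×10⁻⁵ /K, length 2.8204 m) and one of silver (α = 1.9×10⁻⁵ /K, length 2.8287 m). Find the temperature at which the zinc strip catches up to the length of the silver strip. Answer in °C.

T = 279.4 °C

L₁(1 + α₁ΔT) = L₂(1 + α₂ΔT) ⇒ ΔT = (L₂ − L₁)/(α₁L₁ − α₂L₂)
L₂ − L₁ = 2.8287 − 2.8204 = 8.30×10⁻³ m
α₁L₁ − α₂L₂ = 3.0×10⁻⁵×2.8204 − 1.9×10⁻⁵×2.8287 = 3.08667×10⁻⁵ m/K
ΔT = 8.30×10⁻³ / 3.08667×10⁻⁵ = 268.898 K
T = 10.5 + 268.898 = 279.398 °C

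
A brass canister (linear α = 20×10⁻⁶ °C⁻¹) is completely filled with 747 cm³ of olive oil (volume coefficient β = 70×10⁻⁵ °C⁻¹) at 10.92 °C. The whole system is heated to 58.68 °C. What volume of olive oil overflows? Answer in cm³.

22.8 cm³

The canister also expands: β_container ≈ 3α = 6.0×10⁻⁵ /K
Net overflow = V₀(β_liq − 3α_cont)ΔT
β − 3α = 7.00×10⁻⁴ − 6.0×10⁻⁵ = 6.40×10⁻⁴ /K; ΔT = 47.76 K
ΔV = 747 × 6.40×10⁻⁴ × 47.76 = 22.8 cm³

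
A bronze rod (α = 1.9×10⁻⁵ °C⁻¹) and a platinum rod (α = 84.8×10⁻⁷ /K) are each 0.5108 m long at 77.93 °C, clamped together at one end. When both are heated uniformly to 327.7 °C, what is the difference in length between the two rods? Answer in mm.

1.34 mm

ΔT = 249.77 K
bronze: ΔL = 1.9×10⁻⁵ × 0.5108 m × 249.77 = 2.4241×10⁻³ m = 2.4241 mm
platinum: ΔL = 84.8×10⁻⁷ × 0.5108 m × 249.77 = 1.0819×10⁻³ m = 1.0819 mm
difference = 2.4241 − 1.0819 = 1.3422 mm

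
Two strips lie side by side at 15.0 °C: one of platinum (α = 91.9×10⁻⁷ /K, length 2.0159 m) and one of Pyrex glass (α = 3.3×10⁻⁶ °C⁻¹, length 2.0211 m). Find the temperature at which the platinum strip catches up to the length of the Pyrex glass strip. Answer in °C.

L₁(1 + α₁ΔT) = L₂(1 + α₂ΔT) ⇒ ΔT = (L₂ − L₁)/(α₁L₁ − α₂L₂)
L₂ − L₁ = 2.0211 − 2.0159 = 5.20×10⁻³ m
α₁L₁ − α₂L₂ = 91.9×10⁻⁷×2.0159 − 3.3×10⁻⁶×2.0211 = 1.1856491×10⁻⁵ m/K
ΔT = 5.20×10⁻³ / 1.1856491×10⁻⁵ = 438.578 K
T = 15.0 + 438.578 = 453.578 °C

T = 453.6 °C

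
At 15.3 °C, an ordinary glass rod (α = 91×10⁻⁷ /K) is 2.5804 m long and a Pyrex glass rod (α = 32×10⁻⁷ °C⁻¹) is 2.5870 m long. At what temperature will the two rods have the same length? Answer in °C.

Equal length when α₁L₁ΔT − α₂L₂ΔT = L₂ − L₁ = 6.60×10⁻³ m
α₁L₁ = 2.348164×10⁻⁵, α₂L₂ = 8.2784×10⁻⁶ → Δ(αL) = 1.520324×10⁻⁵ m/K
ΔT = 6.60×10⁻³ / 1.520324×10⁻⁵ = 434.118 K, so T = 15.3 + 434.118 = 449.418 °C

T = 449.4 °C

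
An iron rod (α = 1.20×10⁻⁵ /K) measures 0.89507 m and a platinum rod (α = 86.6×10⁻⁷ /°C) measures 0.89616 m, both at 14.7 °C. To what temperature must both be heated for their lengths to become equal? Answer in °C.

L₁(1 + α₁ΔT) = L₂(1 + α₂ΔT) ⇒ ΔT = (L₂ − L₁)/(α₁L₁ − α₂L₂)
L₂ − L₁ = 0.89616 − 0.89507 = 1.09×10⁻³ m
α₁L₁ − α₂L₂ = 1.20×10⁻⁵×0.89507 − 86.6×10⁻⁷×0.89616 = 2.9800944×10⁻⁶ m/K
ΔT = 1.09×10⁻³ / 2.9800944×10⁻⁶ = 365.760 K
T = 14.7 + 365.760 = 380.460 °C

T = 380.5 °C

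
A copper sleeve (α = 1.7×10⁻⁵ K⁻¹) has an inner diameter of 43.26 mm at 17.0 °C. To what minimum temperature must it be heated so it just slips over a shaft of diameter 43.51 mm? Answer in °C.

Required Δd = 43.51 − 43.26 = 0.25 mm
Δd = αd₀ΔT ⇒ ΔT = Δd/(αd₀) = 0.25 / (1.7×10⁻⁵ × 43.26) = 339.94 K
T_min = 17.0 + 339.94 = 356.94 °C

T = 357 °C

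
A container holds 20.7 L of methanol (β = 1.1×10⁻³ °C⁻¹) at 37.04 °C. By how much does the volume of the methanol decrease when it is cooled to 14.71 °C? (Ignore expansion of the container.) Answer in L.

|ΔT| = |14.71 − 37.04| = 22.33 K
ΔV = βV₀ΔT = (1.1×10⁻³)(20.7)(22.33) = 0.508 L

ΔV = 0.508 L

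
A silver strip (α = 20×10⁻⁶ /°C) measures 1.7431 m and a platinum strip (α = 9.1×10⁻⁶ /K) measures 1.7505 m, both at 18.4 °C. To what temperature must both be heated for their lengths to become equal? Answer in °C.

Equal length when α₁L₁ΔT − α₂L₂ΔT = L₂ − L₁ = 7.40×10⁻³ m
α₁L₁ = 3.4862×10⁻⁵, α₂L₂ = 1.592955×10⁻⁵ → Δ(αL) = 1.893245×10⁻⁵ m/K
ΔT = 7.40×10⁻³ / 1.893245×10⁻⁵ = 390.863 K, so T = 18.4 + 390.863 = 409.263 °C

T = 409.3 °C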